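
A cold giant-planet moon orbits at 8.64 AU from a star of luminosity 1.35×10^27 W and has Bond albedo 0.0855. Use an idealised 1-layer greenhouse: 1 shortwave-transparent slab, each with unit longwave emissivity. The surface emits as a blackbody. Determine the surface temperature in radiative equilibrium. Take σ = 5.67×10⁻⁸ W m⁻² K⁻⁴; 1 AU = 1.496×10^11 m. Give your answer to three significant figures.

151 K

Orbital distance: d = 8.64 AU = 1.293×10^12 m.
Flux at the orbit: S = L/(4πd²) = 1.35×10^27/(4π·(1.29×10^12)²) = 64.30 W m⁻².
The effective emission temperature is T_e = [S(1−α)/(4σ)]^¼ = 126.9 K.
Layer-by-layer balance gives σT_s⁴ = (N+1)σT_e⁴, so T_s = 2^¼·126.9 = 150.9 K.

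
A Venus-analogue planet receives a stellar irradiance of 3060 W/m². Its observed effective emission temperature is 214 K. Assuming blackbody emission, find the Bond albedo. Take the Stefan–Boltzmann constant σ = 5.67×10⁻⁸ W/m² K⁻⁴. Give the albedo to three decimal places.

From σT⁴ = S(1−α)/4 we invert for α: 1−α = 4σT⁴/S.
4σT⁴ = 4·5.67×10⁻⁸·(214)⁴ = 475.7 W/m².
Hence α = 1 − 475.7/3060 = 0.8446.

0.845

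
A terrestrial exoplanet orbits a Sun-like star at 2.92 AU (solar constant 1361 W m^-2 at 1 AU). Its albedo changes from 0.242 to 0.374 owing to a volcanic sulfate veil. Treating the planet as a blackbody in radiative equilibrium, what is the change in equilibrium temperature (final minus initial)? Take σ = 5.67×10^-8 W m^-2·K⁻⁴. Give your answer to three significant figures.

Flux at the orbit: S = 1361/(2.92)² = 159.6 W m^-2.
Initial: T₁ = [S(1−0.242)/(4σ)]^(1/4) = 152.0 K.
Final:   T₂ = [S(1−0.374)/(4σ)]^(1/4) = 144.9 K.
Change: 144.9 − 152.0 = -7.098 K.

-7.10 kelvin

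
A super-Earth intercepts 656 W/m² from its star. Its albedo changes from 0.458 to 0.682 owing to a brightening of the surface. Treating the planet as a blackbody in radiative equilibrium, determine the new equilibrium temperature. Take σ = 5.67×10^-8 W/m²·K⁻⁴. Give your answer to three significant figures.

New equilibrium: T₂ = [(1−0.682)·656.0/(4σ)]^(1/4) = 174.1 K.

174 K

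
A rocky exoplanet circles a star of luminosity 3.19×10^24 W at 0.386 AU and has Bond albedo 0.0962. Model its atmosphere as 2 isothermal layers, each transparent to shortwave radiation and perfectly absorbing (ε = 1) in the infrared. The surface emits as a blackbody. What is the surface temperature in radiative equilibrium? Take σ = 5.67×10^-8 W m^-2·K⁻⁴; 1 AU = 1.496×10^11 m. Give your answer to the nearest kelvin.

d = 0.386 × 1.496×10^11 m = 5.775×10^10 m.
S = L/(4πd²) = 76.13 W m^-2.
The effective emission temperature is T_e = [S(1−α)/(4σ)]^¼ = 132.0 K.
Layer-by-layer balance gives σT_s⁴ = (N+1)σT_e⁴, so T_s = 3^¼·132.0 = 173.7 K.

174 K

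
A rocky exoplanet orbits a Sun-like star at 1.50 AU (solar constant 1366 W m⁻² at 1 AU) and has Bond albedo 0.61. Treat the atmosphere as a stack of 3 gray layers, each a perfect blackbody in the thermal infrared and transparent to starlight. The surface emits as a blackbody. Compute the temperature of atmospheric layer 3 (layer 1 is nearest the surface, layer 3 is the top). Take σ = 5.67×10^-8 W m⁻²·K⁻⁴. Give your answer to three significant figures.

Irradiance scales as 1/d², so S = 1366 W m⁻² × (1/1.50)² = 607.1 W m⁻².
OLR = S(1−α)/4 = 59.19 W m⁻²; the top layer radiates at T_e = 179.8 K.
The net upward flux σT_e⁴ is constant between every pair of levels, so T_k⁴ = (N+1−k)T_e⁴.
With k = 3: T_3 = (3+1−3)^¼·179.8 K = 179.8 K.

180 K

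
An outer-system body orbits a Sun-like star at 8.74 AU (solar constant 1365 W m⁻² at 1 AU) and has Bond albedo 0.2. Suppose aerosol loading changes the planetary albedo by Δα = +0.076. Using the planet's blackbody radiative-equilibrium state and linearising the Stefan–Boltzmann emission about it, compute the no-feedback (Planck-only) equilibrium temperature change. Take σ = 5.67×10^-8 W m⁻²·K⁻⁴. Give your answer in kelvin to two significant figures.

-2.1 K

Flux at the orbit: S = 1365/(8.74)² = 17.87 W m⁻².
The baseline emission temperature is T_e = 89.10 K.
The change in absorbed flux is Δ[S(1−α)/4] = −SΔα/4 = -0.3395 W m⁻².
Linearising σT⁴ gives d(σT⁴)/dT = 4σT_e³ = 0.1604 W m⁻² per K.
So ΔT₀ = -0.3395/0.1604 = -2.12 K.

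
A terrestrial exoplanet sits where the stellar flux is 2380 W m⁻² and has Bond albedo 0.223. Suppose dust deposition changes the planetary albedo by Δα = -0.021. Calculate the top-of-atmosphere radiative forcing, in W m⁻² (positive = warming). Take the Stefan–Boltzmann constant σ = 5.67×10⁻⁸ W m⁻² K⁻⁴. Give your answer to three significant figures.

12.5 W m⁻²

TOA radiative forcing: ΔF = −S·Δα/4 = −2380·(-0.021)/4 = 12.50 W m⁻².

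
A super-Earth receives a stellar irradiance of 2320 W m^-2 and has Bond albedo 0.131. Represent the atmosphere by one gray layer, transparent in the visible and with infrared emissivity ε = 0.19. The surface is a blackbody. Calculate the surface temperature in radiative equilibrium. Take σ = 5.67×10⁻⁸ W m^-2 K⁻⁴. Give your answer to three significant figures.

Effective emission temperature (TOA balance): σT_e⁴ = S(1−α)/4 = 504.0 W m^-2 → T_e = 307.1 K.
The surface balance (absorbed SW + ε·downward IR = σT_s⁴) with T_a⁴ = T_s⁴/2 reduces to T_s = T_e·[2/(2−ε)]^¼ = 314.8 K.

315 K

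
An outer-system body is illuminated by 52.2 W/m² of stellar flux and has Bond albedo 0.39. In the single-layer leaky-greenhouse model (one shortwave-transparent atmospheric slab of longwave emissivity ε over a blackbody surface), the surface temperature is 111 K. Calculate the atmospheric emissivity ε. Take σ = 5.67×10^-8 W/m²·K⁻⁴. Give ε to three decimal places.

0.150

Effective temperature: T_e = [S(1−α)/(4σ)]^(1/4) = 108.9 K.
Since (2−ε)/2 = (T_e/T_s)⁴ = 0.9248, ε = 0.1503.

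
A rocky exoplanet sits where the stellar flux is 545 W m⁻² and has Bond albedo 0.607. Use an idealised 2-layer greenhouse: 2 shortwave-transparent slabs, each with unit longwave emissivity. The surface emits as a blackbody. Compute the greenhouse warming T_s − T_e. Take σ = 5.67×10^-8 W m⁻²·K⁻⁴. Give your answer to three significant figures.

The effective emission temperature is T_e = [S(1−α)/(4σ)]^¼ = 175.3 K.
T_s = (N+1)^(1/4)·T_e = 230.7 K.
Warming: T_s − T_e = 55.41 K.

55.4 kelvin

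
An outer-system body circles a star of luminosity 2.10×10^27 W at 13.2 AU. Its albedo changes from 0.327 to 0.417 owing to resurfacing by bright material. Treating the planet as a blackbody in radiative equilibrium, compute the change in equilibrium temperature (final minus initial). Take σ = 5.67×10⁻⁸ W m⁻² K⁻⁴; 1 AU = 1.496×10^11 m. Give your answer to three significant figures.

d = 13.2 × 1.496×10^11 m = 1.975×10^12 m.
S = L/(4πd²) = 42.85 W m⁻².
Initial: T₁ = [S(1−0.327)/(4σ)]^(1/4) = 106.2 K.
After:  T₂ = [42.85·0.583/(4σ)]^(1/4) = 102.4 K.
ΔT = T₂ − T₁ = -3.744 K.

-3.74 K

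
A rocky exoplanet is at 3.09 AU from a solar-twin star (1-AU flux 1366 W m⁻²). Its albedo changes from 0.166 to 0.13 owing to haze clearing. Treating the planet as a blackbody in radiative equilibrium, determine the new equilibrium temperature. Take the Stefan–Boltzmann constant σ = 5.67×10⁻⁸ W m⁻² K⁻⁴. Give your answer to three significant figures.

153 kelvin

Irradiance scales as 1/d², so S = 1366 W m⁻² × (1/3.09)² = 143.1 W m⁻².
T₂ = [S(1−α₂)/(4σ)]^(1/4) = [143.1·0.87/(4σ)]^(1/4) = 153.1 K.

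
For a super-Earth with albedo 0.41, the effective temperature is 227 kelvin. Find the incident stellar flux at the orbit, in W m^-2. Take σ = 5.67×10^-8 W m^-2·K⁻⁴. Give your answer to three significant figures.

Invert the energy balance for S: S = 4σT⁴/(1−α).
σT⁴ = 5.67×10⁻⁸·(227)⁴ = 150.6 W m^-2.
S = 4·150.6/0.59 = 1021 W m^-2.

1020 W m^-2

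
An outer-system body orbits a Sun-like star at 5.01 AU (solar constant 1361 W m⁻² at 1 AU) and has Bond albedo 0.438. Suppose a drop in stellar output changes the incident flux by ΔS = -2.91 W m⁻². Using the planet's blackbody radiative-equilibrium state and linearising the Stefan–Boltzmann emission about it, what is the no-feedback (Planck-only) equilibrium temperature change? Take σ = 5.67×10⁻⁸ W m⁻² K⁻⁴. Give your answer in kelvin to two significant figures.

-1.4 K

Irradiance scales as 1/d², so S = 1361 W m⁻² × (1/5.01)² = 54.22 W m⁻².
Unperturbed T_e = [54.22·(1−0.438)/(4σ)]^¼ = 107.7 K.
ΔF = Δ[S(1−α)]/4 = (1−0.438)·-2.91/4 = -0.4089 W m⁻².
Linearising σT⁴ gives d(σT⁴)/dT = 4σT_e³ = 0.2830 W m⁻² per K.
ΔT₀ = ΔF/λ_P = -0.4089/0.2830 = -1.44 K.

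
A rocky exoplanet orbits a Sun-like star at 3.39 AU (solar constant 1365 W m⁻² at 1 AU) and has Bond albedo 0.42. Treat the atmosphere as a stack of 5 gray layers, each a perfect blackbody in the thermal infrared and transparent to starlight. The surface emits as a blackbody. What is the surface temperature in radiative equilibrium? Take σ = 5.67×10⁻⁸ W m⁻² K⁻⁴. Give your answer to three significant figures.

207 kelvin

Irradiance scales as 1/d², so S = 1365 W m⁻² × (1/3.39)² = 118.8 W m⁻².
Top-of-atmosphere balance: σT_e⁴ = S(1−α)/4 = 17.22 W m⁻² → T_e = 132.0 K.
With N = 5 opaque layers, T_s = (N+1)^(1/4)·T_e = 6^(1/4)·132.0 = 206.6 K.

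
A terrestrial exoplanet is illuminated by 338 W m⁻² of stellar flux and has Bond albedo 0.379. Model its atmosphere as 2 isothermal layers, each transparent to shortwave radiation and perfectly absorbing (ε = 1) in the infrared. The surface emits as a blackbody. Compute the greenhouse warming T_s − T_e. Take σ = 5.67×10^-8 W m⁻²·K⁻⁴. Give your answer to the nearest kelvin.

55 K

The effective emission temperature is T_e = [S(1−α)/(4σ)]^¼ = 174.4 K.
T_s = (N+1)^(1/4)·T_e = 229.5 K.
Warming: T_s − T_e = 55.13 K.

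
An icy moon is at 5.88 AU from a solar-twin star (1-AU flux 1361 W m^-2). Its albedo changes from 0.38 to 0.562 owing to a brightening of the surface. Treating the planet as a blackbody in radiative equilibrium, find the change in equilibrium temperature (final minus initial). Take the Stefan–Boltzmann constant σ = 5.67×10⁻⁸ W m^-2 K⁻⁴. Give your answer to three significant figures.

Irradiance scales as 1/d², so S = 1361 W m^-2 × (1/5.88)² = 39.36 W m^-2.
With α = 0.38, T₁ = 101.9 K.
With α = 0.562, T₂ = 93.38 K.
ΔT = T₂ − T₁ = -8.475 K.

-8.47 kelvin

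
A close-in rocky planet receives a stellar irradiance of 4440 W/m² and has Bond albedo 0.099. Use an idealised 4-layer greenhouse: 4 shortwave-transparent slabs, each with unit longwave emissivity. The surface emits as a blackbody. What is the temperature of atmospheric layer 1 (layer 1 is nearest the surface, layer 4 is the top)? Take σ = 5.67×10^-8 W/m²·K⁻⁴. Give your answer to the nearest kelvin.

515 kelvin

Top-of-atmosphere balance: σT_e⁴ = S(1−α)/4 = 1000 W/m² → T_e = 364.4 K.
In the N-layer model, layer k (counted from the surface) has T_k = (N+1−k)^(1/4)·T_e.
T_1 = (4)^(1/4)·364.4 = 515.4 K.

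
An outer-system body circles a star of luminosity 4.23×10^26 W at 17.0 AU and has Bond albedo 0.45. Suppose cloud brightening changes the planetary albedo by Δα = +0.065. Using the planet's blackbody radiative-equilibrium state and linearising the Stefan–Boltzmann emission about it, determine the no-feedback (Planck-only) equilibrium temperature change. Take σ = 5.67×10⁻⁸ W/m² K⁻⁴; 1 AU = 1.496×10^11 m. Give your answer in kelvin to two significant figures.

-1.8 K

Orbital distance: d = 17.0 AU = 2.543×10^12 m.
Flux at the orbit: S = L/(4πd²) = 4.23×10^26/(4π·(2.54×10^12)²) = 5.204 W/m².
The baseline emission temperature is T_e = 59.60 K.
The change in absorbed flux is Δ[S(1−α)/4] = −SΔα/4 = -0.08457 W/m².
Linearising σT⁴ gives d(σT⁴)/dT = 4σT_e³ = 0.04802 W/m² per K.
So ΔT₀ = -0.08457/0.04802 = -1.76 K.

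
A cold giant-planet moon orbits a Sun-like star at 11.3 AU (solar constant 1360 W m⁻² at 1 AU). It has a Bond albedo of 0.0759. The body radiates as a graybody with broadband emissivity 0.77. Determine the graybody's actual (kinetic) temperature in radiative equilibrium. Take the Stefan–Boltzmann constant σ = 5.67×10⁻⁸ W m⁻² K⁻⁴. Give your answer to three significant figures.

By the inverse-square law, S = 1360/11.3² = 10.65 W m⁻².
Absorbed flux (global mean): S(1−α)/4 = 10.65·0.924/4 = 2.461 W m⁻².
Equating to εσT⁴ with ε = 0.77: T = (2.461/0.77σ)^(1/4) = 86.64 K.

86.6 K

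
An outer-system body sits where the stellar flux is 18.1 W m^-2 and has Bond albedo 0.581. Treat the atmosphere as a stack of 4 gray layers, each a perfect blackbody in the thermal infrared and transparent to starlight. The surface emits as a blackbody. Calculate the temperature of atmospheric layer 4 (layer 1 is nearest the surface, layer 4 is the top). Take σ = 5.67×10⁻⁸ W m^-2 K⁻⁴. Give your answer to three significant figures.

76.0 K

Top-of-atmosphere balance: σT_e⁴ = S(1−α)/4 = 1.896 W m^-2 → T_e = 76.04 K.
In the N-layer model, layer k (counted from the surface) has T_k = (N+1−k)^(1/4)·T_e.
With k = 4: T_4 = (4+1−4)^¼·76.04 K = 76.04 K.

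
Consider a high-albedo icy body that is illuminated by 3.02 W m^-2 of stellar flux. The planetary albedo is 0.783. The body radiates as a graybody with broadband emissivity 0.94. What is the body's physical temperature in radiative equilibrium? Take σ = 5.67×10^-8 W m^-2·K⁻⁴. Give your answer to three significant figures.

Absorbed flux (global mean): S(1−α)/4 = 3.020·0.217/4 = 0.1638 W m^-2.
Equating to εσT⁴ with ε = 0.94: T = (0.1638/0.94σ)^(1/4) = 41.87 K.

41.9 K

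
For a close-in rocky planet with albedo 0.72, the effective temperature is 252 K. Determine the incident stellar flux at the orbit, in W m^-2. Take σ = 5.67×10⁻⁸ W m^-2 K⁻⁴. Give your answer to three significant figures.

Invert the energy balance for S: S = 4σT⁴/(1−α).
The emitted flux is σT⁴ = 228.7 W m^-2.
S = 4·228.7/0.28 = 3267 W m^-2.

3270 W m^-2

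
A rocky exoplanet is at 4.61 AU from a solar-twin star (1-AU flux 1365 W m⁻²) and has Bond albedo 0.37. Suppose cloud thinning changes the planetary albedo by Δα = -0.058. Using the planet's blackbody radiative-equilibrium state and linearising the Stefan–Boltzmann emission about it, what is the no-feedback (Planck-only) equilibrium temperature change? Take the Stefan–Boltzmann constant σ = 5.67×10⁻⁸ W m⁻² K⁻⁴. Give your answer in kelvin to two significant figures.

2.7 kelvin

By the inverse-square law, S = 1365/4.61² = 64.23 W m⁻².
Unperturbed T_e = [64.23·(1−0.37)/(4σ)]^¼ = 115.6 K.
TOA radiative forcing: ΔF = −S·Δα/4 = −64.23·(-0.058)/4 = 0.9313 W m⁻².
Linearising σT⁴ gives d(σT⁴)/dT = 4σT_e³ = 0.3501 W m⁻² per K.
So ΔT₀ = 0.9313/0.3501 = 2.66 K.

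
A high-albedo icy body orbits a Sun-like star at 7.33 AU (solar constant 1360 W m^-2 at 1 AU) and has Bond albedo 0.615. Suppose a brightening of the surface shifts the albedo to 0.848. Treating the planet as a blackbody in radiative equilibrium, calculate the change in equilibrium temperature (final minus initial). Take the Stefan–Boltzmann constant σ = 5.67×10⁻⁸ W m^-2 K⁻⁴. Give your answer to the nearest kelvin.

-17 K

By the inverse-square law, S = 1360/7.33² = 25.31 W m^-2.
With α = 0.615, T₁ = 80.96 K.
With α = 0.848, T₂ = 64.18 K.
Change: 64.18 − 80.96 = -16.79 K.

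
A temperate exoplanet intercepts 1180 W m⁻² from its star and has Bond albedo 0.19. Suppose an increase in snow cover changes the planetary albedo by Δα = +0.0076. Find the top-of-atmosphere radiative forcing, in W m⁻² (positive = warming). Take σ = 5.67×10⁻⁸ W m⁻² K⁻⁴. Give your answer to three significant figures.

-2.24 W m⁻²

ΔF = −(S/4)Δα = −(1180/4)×(+0.0076) = -2.242 W m⁻².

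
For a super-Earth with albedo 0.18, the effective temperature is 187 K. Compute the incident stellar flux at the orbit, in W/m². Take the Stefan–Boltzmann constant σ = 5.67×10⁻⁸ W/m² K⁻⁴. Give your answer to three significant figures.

From S(1−α)/4 = σT⁴: S = 4σT⁴/(1−α).
The emitted flux is σT⁴ = 69.33 W/m².
So S = 4×69.33/(1−0.18) = 338.2 W/m².

338 W/m²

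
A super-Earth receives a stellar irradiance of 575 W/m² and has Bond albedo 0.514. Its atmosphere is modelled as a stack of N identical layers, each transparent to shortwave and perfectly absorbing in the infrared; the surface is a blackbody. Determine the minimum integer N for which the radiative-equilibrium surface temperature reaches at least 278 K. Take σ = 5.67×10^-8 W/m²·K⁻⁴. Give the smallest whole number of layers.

4

The effective emission temperature is T_e = [S(1−α)/(4σ)]^¼ = 187.4 K.
Since T_s⁴ = (N+1)T_e⁴, we need N ≥ (T_s/T_e)⁴ − 1 = 3.848.
The minimum whole number is N = 4.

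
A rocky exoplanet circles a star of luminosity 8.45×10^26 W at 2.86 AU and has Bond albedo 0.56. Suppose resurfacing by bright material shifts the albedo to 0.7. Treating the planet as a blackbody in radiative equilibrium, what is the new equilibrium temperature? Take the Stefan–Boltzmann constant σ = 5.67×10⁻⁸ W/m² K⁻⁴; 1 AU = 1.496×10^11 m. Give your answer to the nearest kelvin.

Orbital distance: d = 2.86 AU = 4.279×10^11 m.
S = L/(4πd²) = 367.3 W/m².
New equilibrium: T₂ = [(1−0.7)·367.3/(4σ)]^(1/4) = 148.5 K.

148 K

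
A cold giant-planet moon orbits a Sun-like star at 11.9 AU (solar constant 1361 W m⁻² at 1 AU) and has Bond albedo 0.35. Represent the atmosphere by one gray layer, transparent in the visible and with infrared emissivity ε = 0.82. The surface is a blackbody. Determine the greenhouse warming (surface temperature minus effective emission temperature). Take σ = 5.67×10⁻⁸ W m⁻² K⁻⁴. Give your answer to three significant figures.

Flux at the orbit: S = 1361/(11.9)² = 9.611 W m⁻².
The planet radiates to space at T_e = [S(1−α)/(4σ)]^(1/4) = 72.45 K.
Surface balance with a leaky layer gives σT_s⁴ = σT_e⁴·2/(2−ε), so T_s = T_e·[2/(2−0.82)]^(1/4) = 82.66 K.
T_s − T_e = 82.66 − 72.45 = 10.22 K.

10.2 K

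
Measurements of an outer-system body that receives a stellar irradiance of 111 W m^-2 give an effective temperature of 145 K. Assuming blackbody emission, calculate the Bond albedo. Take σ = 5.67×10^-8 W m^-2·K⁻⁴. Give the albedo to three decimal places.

Rearranging the radiative balance, α = 1 − 4σT⁴/S.
σT⁴ = 25.06 W m^-2, so 4σT⁴ = 100.3 W m^-2.
1−α = 100.3/111.0 = 0.9032, so α = 0.0968.

0.097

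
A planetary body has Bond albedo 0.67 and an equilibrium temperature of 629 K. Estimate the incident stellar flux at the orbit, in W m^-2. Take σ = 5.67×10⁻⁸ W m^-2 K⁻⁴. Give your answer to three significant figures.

1.08×10^5 W m^-2

From S(1−α)/4 = σT⁴: S = 4σT⁴/(1−α).
The emitted flux is σT⁴ = 8875 W m^-2.
S = 4·8875/0.33 = 1.076×10^5 W m^-2.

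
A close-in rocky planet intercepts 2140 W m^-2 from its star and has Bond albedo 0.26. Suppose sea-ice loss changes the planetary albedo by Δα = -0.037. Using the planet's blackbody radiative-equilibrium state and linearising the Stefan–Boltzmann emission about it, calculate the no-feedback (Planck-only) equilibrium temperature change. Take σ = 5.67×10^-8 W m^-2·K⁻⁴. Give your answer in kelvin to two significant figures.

Reference equilibrium: T_e = [S(1−α)/(4σ)]^(1/4) = 289.1 K.
TOA radiative forcing: ΔF = −S·Δα/4 = −2140·(-0.037)/4 = 19.79 W m^-2.
Linearising σT⁴ gives d(σT⁴)/dT = 4σT_e³ = 5.478 W m^-2 per K.
So ΔT₀ = 19.79/5.478 = 3.61 K.

3.6 kelvin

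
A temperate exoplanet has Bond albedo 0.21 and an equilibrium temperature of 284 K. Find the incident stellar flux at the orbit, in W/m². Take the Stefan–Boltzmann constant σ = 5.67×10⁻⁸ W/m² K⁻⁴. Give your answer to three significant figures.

1870 W/m²

Invert the energy balance for S: S = 4σT⁴/(1−α).
The emitted flux is σT⁴ = 368.9 W/m².
So S = 4×368.9/(1−0.21) = 1868 W/m².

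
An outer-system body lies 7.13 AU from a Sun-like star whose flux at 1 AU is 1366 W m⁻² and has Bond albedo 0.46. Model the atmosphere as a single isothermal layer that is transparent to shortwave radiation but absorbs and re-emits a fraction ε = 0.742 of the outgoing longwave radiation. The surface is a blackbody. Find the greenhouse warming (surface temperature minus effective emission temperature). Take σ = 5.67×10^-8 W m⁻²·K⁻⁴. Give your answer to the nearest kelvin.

11 kelvin

By the inverse-square law, S = 1366/7.13² = 26.87 W m⁻².
At the top of the atmosphere, σT_e⁴ = S(1−α)/4 = 3.627 W m⁻², giving T_e = 89.43 K.
For a single slab of emissivity ε, T_s⁴ = 2T_e⁴/(2−ε); thus T_s = 89.43·(1.59)^(1/4) = 100.4 K.
T_s − T_e = 100.4 − 89.43 = 10.99 K.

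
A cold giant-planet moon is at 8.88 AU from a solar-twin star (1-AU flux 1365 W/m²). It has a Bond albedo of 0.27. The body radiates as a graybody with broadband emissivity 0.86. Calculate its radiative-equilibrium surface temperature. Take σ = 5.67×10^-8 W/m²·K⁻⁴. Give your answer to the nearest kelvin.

By the inverse-square law, S = 1365/8.88² = 17.31 W/m².
Averaging over the sphere, the absorbed flux is S(1−α)/4 = 3.159 W/m².
Radiative balance εσT⁴ = 3.159 gives T = [3.159/(0.86·σ)]^(1/4) = 89.72 K.

90 kelvin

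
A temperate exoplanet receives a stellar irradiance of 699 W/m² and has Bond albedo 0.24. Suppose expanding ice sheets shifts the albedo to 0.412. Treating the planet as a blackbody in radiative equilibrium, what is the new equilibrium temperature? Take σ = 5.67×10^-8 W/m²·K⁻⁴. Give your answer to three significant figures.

206 kelvin

New equilibrium: T₂ = [(1−0.412)·699.0/(4σ)]^(1/4) = 206.3 K.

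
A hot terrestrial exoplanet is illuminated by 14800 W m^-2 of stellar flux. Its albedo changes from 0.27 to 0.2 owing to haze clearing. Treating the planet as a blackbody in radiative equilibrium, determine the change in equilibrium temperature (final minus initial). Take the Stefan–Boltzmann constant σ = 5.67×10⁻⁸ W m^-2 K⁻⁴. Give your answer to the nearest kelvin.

Before: T₁ = [14800·0.73/(4σ)]^(1/4) = 467.2 K.
After:  T₂ = [14800·0.8/(4σ)]^(1/4) = 478.0 K.
Change: 478.0 − 467.2 = 10.82 K.

11 kelvin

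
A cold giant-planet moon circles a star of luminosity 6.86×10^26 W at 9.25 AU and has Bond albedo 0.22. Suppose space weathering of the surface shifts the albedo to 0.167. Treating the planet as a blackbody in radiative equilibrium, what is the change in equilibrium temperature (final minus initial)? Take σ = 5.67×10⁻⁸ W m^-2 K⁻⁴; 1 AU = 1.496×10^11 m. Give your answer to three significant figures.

d = 9.25 × 1.496×10^11 m = 1.384×10^12 m.
Spreading L over a sphere of radius d: S = 6.86×10^26/(4π·1.38×10^12²) = 28.51 W m^-2.
Initial: T₁ = [S(1−0.22)/(4σ)]^(1/4) = 99.51 K.
Final:   T₂ = [S(1−0.167)/(4σ)]^(1/4) = 101.2 K.
Change: 101.2 − 99.51 = 1.649 K.

1.65 K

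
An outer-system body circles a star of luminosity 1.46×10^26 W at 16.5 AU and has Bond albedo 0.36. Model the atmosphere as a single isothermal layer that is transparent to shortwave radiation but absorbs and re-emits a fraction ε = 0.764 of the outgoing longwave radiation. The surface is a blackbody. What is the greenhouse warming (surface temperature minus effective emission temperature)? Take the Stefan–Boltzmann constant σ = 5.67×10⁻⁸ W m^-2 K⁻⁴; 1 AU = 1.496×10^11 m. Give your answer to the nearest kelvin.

d = 16.5 × 1.496×10^11 m = 2.468×10^12 m.
Flux at the orbit: S = L/(4πd²) = 1.46×10^26/(4π·(2.47×10^12)²) = 1.907 W m^-2.
The planet radiates to space at T_e = [S(1−α)/(4σ)]^(1/4) = 48.16 K.
For a single slab of emissivity ε, T_s⁴ = 2T_e⁴/(2−ε); thus T_s = 48.16·(1.618)^(1/4) = 54.32 K.
Greenhouse warming: T_s − T_e = 6.158 K.

6 K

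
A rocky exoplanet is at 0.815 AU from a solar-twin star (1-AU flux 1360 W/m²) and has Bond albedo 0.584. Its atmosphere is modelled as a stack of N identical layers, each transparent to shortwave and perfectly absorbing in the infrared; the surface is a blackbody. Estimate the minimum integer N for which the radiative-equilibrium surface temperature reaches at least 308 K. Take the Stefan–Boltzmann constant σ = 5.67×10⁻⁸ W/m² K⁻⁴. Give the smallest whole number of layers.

2

Irradiance scales as 1/d², so S = 1360 W/m² × (1/0.815)² = 2047 W/m².
The effective emission temperature is T_e = [S(1−α)/(4σ)]^¼ = 247.6 K.
T_s = (N+1)^(1/4)·T_e ≥ 308 K requires N+1 ≥ (T_s/T_e)⁴ = (308/247.6)⁴ = 2.396.
The minimum whole number is N = 2.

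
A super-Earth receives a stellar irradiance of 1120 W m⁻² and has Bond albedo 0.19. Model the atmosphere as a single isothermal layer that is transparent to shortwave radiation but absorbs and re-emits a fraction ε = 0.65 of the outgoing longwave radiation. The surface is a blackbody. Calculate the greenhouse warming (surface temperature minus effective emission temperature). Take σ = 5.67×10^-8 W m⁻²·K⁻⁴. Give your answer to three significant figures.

26.0 kelvin

Effective emission temperature (TOA balance): σT_e⁴ = S(1−α)/4 = 226.8 W m⁻² → T_e = 251.5 K.
For a single slab of emissivity ε, T_s⁴ = 2T_e⁴/(2−ε); thus T_s = 251.5·(1.481)^(1/4) = 277.5 K.
The atmosphere warms the surface by 25.97 K.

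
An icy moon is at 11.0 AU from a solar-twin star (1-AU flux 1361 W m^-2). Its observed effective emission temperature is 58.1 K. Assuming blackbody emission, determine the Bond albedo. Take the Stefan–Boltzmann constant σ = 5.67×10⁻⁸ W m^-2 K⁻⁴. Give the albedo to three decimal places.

Irradiance scales as 1/d², so S = 1361 W m^-2 × (1/11.0)² = 11.25 W m^-2.
From σT⁴ = S(1−α)/4 we invert for α: 1−α = 4σT⁴/S.
4σT⁴ = 4·5.67×10⁻⁸·(58.1)⁴ = 2.584 W m^-2.
Hence α = 1 − 2.584/11.25 = 0.7702.

0.770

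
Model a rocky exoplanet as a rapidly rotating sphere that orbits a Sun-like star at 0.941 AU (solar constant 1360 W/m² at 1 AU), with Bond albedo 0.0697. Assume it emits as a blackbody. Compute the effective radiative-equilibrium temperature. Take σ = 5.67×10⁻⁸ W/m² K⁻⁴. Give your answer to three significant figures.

282 K

Flux at the orbit: S = 1360/(0.941)² = 1536 W/m².
Averaging over the sphere, the absorbed flux is S(1−α)/4 = 357.2 W/m².
Set σT⁴ = 357.2 → T = (357.2/σ)^(1/4) = 281.7 K.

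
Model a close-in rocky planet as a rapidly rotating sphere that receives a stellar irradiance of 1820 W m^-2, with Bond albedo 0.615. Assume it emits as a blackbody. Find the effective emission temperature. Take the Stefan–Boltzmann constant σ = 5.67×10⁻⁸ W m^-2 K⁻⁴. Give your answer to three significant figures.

236 kelvin

The planet absorbs (1−α)S over its disc πR² and re-emits over 4πR², so the mean absorbed flux is (1−0.615)·1820/4 = 175.2 W m^-2.
Set σT⁴ = 175.2 → T = (175.2/σ)^(1/4) = 235.8 K.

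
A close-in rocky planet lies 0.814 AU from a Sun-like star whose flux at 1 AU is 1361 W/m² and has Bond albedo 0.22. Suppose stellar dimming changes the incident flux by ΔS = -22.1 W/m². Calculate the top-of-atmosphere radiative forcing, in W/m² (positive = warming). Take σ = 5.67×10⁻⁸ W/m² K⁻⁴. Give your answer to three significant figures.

Flux at the orbit: S = 1361/(0.814)² = 2054 W/m².
ΔF = Δ[S(1−α)]/4 = (1−0.22)·-22.1/4 = -4.310 W/m².

-4.31 W/m²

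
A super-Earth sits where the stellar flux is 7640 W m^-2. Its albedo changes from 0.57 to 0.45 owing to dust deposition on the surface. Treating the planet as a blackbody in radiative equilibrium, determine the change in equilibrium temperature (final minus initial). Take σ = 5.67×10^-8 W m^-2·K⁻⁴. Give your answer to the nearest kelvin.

With α = 0.57, T₁ = 346.9 K.
After:  T₂ = [7640·0.55/(4σ)]^(1/4) = 368.9 K.
ΔT = T₂ − T₁ = 22.02 K.

22 K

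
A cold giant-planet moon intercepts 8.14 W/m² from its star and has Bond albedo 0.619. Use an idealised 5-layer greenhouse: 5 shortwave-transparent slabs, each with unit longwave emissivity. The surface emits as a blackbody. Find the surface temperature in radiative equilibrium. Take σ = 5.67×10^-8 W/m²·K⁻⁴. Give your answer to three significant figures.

OLR = S(1−α)/4 = 0.7753 W/m²; the top layer radiates at T_e = 60.81 K.
For an N-layer opaque stack, T_s⁴ = (N+1)T_e⁴, hence T_s = (6)^(1/4)×60.81 K = 95.17 K.

95.2 kelvin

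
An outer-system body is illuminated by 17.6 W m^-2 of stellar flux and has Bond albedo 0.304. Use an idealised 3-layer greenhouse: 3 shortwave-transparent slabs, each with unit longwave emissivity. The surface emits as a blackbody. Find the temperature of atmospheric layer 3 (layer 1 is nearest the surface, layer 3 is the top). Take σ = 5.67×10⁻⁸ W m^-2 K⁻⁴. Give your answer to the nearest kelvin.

The effective emission temperature is T_e = [S(1−α)/(4σ)]^¼ = 85.73 K.
The net upward flux σT_e⁴ is constant between every pair of levels, so T_k⁴ = (N+1−k)T_e⁴.
T_3 = (1)^(1/4)·85.73 = 85.73 K.

86 kelvin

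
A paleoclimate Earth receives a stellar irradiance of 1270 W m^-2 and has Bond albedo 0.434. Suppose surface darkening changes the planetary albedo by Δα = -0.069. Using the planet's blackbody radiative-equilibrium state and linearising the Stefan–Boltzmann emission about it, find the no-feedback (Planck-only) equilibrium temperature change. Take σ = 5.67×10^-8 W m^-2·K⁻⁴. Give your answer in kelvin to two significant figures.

7.2 kelvin

The baseline emission temperature is T_e = 237.3 K.
TOA radiative forcing: ΔF = −S·Δα/4 = −1270·(-0.069)/4 = 21.91 W m^-2.
Planck response: λ_P = 4σT_e³ = 4·5.67×10⁻⁸·(237.3)³ = 3.030 W m^-2/K.
ΔT₀ = ΔF/λ_P = 21.91/3.030 = 7.23 K.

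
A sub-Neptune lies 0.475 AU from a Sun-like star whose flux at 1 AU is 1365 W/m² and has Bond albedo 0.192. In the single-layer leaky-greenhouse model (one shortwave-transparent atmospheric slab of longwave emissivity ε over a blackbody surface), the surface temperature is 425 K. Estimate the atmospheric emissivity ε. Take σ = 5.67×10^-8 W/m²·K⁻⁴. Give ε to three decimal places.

0.679

Irradiance scales as 1/d², so S = 1365 W/m² × (1/0.475)² = 6050 W/m².
TOA balance gives T_e = 383.2 K.
T_s⁴ = T_e⁴·2/(2−ε) → ε = 2 − 2(T_e/T_s)⁴ = 2 − 2·(383.2/425)⁴ = 0.6787.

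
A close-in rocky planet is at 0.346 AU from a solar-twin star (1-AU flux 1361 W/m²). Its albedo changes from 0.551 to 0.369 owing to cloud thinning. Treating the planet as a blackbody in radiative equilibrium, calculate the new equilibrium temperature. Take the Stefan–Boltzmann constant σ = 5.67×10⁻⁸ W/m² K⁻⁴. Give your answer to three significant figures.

Flux at the orbit: S = 1361/(0.346)² = 11370 W/m².
With the new albedo, S(1−α₂)/4 = 1793 W/m², so T₂ = 421.7 K.

422 K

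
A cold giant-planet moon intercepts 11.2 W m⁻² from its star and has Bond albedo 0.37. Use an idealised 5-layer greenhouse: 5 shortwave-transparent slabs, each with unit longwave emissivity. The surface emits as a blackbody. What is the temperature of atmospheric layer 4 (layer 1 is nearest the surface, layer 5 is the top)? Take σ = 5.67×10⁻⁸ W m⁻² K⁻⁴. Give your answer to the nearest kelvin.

The effective emission temperature is T_e = [S(1−α)/(4σ)]^¼ = 74.68 K.
The net upward flux σT_e⁴ is constant between every pair of levels, so T_k⁴ = (N+1−k)T_e⁴.
With k = 4: T_4 = (5+1−4)^¼·74.68 K = 88.82 K.

89 kelvin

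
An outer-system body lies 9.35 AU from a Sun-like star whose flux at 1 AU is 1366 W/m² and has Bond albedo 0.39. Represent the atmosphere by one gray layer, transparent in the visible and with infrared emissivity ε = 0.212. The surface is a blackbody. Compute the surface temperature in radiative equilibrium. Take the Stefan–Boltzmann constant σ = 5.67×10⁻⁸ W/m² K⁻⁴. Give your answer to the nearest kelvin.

By the inverse-square law, S = 1366/9.35² = 15.63 W/m².
At the top of the atmosphere, σT_e⁴ = S(1−α)/4 = 2.383 W/m², giving T_e = 80.52 K.
For a single slab of emissivity ε, T_s⁴ = 2T_e⁴/(2−ε); thus T_s = 80.52·(1.119)^(1/4) = 82.80 K.

83 K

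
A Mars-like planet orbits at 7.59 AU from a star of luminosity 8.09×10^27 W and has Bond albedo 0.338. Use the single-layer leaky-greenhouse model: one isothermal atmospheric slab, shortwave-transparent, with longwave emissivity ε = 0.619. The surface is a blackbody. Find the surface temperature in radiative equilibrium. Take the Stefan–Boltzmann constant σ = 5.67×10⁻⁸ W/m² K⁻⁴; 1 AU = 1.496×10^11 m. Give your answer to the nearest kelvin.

214 K

d = 7.59 × 1.496×10^11 m = 1.135×10^12 m.
S = L/(4πd²) = 499.3 W/m².
At the top of the atmosphere, σT_e⁴ = S(1−α)/4 = 82.64 W/m², giving T_e = 195.4 K.
The surface balance (absorbed SW + ε·downward IR = σT_s⁴) with T_a⁴ = T_s⁴/2 reduces to T_s = T_e·[2/(2−ε)]^¼ = 214.3 K.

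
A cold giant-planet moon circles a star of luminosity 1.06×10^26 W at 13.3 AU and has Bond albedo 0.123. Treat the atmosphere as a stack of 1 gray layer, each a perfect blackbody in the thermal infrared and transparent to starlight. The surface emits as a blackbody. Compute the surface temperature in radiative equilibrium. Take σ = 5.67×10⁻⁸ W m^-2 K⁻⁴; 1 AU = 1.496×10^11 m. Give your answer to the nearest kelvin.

64 kelvin

d = 13.3 × 1.496×10^11 m = 1.990×10^12 m.
Spreading L over a sphere of radius d: S = 1.06×10^26/(4π·1.99×10^12²) = 2.131 W m^-2.
The effective emission temperature is T_e = [S(1−α)/(4σ)]^¼ = 53.58 K.
For an N-layer opaque stack, T_s⁴ = (N+1)T_e⁴, hence T_s = (2)^(1/4)×53.58 K = 63.71 K.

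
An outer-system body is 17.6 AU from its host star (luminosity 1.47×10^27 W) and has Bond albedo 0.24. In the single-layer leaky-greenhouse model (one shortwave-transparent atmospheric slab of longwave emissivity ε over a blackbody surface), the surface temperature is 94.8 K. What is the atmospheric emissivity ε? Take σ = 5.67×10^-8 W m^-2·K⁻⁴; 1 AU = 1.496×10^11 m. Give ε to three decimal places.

0.600

d = 17.6 × 1.496×10^11 m = 2.633×10^12 m.
Spreading L over a sphere of radius d: S = 1.47×10^27/(4π·2.63×10^12²) = 16.87 W m^-2.
TOA balance gives T_e = 86.72 K.
T_s⁴ = T_e⁴·2/(2−ε) → ε = 2 − 2(T_e/T_s)⁴ = 2 − 2·(86.72/94.8)⁴ = 0.5998.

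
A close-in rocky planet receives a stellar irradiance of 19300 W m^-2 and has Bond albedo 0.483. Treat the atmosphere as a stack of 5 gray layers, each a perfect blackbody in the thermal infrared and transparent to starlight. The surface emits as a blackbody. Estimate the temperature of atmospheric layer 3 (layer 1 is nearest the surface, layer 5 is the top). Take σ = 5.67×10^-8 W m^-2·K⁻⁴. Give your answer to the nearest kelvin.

603 kelvin

Top-of-atmosphere balance: σT_e⁴ = S(1−α)/4 = 2495 W m^-2 → T_e = 458.0 K.
In the N-layer model, layer k (counted from the surface) has T_k = (N+1−k)^(1/4)·T_e.
T_3 = (3)^(1/4)·458.0 = 602.7 K.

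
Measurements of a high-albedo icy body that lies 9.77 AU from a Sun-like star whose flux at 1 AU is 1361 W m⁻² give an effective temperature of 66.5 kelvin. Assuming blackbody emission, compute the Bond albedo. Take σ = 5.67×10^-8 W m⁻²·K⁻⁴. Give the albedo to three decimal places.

0.689

Irradiance scales as 1/d², so S = 1361 W m⁻² × (1/9.77)² = 14.26 W m⁻².
Energy balance: S(1−α)/4 = σT⁴, so 1−α = 4σT⁴/S.
4σT⁴ = 4·5.67×10⁻⁸·(66.5)⁴ = 4.435 W m⁻².
1−α = 4.435/14.26 = 0.3111, so α = 0.6889.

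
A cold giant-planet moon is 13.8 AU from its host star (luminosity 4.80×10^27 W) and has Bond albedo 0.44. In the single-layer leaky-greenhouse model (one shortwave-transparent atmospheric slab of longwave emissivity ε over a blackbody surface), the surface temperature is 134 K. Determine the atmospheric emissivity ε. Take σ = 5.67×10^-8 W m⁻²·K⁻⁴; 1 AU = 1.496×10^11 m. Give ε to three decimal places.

0.627

d = 13.8 × 1.496×10^11 m = 2.064×10^12 m.
S = L/(4πd²) = 89.62 W m⁻².
Effective temperature: T_e = [S(1−α)/(4σ)]^(1/4) = 122.0 K.
T_s⁴ = T_e⁴·2/(2−ε) → ε = 2 − 2(T_e/T_s)⁴ = 2 − 2·(122.0/134)⁴ = 0.6273.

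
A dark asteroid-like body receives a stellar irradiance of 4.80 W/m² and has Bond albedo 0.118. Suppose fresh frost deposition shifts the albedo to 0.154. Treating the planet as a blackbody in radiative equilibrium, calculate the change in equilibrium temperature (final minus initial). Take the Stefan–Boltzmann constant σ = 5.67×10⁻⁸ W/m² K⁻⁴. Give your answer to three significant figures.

-0.681 kelvin

Before: T₁ = [4.800·0.882/(4σ)]^(1/4) = 65.73 K.
Final:   T₂ = [S(1−0.154)/(4σ)]^(1/4) = 65.05 K.
Change: 65.05 − 65.73 = -0.6812 K.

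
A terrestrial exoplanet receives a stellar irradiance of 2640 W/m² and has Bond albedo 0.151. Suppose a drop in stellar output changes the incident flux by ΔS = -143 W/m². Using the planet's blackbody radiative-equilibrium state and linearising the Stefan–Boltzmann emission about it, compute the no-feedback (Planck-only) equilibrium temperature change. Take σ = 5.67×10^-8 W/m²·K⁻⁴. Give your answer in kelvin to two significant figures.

Reference equilibrium: T_e = [S(1−α)/(4σ)]^(1/4) = 315.3 K.
ΔF = Δ[S(1−α)]/4 = (1−0.151)·-143/4 = -30.35 W/m².
Linearising σT⁴ gives d(σT⁴)/dT = 4σT_e³ = 7.109 W/m² per K.
Hence the no-feedback warming is ΔF/(4σT_e³) = -4.27 K.

-4.3 K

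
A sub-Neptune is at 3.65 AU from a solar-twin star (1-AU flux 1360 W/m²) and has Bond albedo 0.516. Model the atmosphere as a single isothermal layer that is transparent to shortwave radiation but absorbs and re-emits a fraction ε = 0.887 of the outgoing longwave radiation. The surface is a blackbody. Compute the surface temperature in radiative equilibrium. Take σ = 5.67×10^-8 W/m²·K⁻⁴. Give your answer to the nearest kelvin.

141 kelvin

Flux at the orbit: S = 1360/(3.65)² = 102.1 W/m².
The planet radiates to space at T_e = [S(1−α)/(4σ)]^(1/4) = 121.5 K.
For a single slab of emissivity ε, T_s⁴ = 2T_e⁴/(2−ε); thus T_s = 121.5·(1.797)^(1/4) = 140.7 K.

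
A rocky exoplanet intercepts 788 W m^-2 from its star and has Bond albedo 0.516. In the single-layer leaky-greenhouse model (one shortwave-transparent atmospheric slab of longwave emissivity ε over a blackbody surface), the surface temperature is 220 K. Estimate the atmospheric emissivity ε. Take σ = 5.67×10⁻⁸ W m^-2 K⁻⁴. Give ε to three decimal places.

TOA balance gives T_e = 202.5 K.
Inverting T_s⁴ = 2T_e⁴/(2−ε): (T_e/T_s)⁴ = 0.7179, so ε = 2(1 − 0.7179) = 0.5643.

0.564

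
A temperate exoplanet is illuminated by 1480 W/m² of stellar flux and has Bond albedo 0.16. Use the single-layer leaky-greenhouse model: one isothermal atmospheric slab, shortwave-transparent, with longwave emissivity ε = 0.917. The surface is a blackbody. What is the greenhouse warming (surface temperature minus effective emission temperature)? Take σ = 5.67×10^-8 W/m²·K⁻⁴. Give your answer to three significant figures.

45.1 kelvin

At the top of the atmosphere, σT_e⁴ = S(1−α)/4 = 310.8 W/m², giving T_e = 272.1 K.
The surface balance (absorbed SW + ε·downward IR = σT_s⁴) with T_a⁴ = T_s⁴/2 reduces to T_s = T_e·[2/(2−ε)]^¼ = 317.2 K.
The atmosphere warms the surface by 45.10 K.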